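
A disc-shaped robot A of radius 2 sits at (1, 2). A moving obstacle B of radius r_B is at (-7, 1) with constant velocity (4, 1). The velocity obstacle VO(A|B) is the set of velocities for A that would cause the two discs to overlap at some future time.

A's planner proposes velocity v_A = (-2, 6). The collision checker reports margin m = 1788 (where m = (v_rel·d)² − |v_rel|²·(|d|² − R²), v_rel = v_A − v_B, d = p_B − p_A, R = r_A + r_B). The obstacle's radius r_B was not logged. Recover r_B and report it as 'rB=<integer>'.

m = 1788
d = (-8, -1);  v_rel = (-6, 5),  |v_rel|² = 61
v_rel×d = (-6)·(-1) − (5)·(-8) = 46
since m = R²·61 − 46²:  R² = (2116 + 1788) / 61 = 64
R = √64 = 8  ⇒  r_B = 8 − 2 = 6

rB=6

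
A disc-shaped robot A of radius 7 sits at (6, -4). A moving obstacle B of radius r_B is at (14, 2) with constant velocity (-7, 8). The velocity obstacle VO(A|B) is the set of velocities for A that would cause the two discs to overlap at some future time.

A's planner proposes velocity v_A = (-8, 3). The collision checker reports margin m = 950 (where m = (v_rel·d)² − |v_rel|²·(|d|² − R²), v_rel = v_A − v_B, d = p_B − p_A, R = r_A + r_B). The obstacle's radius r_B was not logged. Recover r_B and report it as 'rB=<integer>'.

m = 950
d = (8, 6);  v_rel = (-1, -5),  |v_rel|² = 26
v_rel×d = (-1)·(6) − (-5)·(8) = 34
since m = R²·26 − 34²:  R² = (1156 + 950) / 26 = 81
R = √81 = 9  ⇒  r_B = 9 − 7 = 2

rB=2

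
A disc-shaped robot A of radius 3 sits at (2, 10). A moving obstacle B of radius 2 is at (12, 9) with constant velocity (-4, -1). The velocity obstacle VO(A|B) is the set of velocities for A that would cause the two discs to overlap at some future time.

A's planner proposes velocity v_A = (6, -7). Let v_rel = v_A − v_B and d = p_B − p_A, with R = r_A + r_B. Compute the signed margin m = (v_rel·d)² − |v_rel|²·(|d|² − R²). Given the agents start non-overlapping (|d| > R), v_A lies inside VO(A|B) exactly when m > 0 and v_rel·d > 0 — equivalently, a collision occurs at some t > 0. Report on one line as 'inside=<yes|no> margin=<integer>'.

d = (10, -1),  |d|² = 101;  R = 3+2 = 5,  c = 101−5² = 76
v_rel = (10, -6),  |v_rel|² = 136;  v_rel·d = (10)·(10) + (-6)·(-1) = 106
136·t² − 212·t + 76 = 0  ⇒  m = 106² − 136·76 = 900
m = 900 > 0,  v_rel·d = 106 > 0  ⇒  inside

inside=yes margin=900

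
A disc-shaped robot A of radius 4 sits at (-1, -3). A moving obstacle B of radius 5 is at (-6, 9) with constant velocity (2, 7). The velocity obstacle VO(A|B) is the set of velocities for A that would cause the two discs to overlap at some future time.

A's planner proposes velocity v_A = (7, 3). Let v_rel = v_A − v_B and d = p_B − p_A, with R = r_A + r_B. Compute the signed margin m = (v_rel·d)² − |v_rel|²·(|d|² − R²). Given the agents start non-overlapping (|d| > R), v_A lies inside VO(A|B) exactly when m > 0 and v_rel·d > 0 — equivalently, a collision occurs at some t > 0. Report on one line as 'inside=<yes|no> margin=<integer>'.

d = (-5, 12),  |d|² = 169;  R = 4+5 = 9,  c = 169−9² = 88
v_rel = (5, -4),  |v_rel|² = 41;  v_rel·d = (5)·(-5) + (-4)·(12) = -73
41·t² + 146·t + 88 = 0  ⇒  m = (-73)² − 41·88 = 1721
m = 1721 > 0,  v_rel·d = -73 < 0  ⇒  outside

inside=no margin=1721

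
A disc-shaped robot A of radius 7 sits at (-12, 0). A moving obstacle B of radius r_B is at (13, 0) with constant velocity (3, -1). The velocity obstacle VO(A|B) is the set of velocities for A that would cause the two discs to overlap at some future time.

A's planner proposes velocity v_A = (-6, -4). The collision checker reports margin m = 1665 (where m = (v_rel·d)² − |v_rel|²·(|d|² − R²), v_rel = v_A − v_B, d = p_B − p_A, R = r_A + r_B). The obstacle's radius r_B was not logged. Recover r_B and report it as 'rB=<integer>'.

m = 1665
d = (25, 0);  v_rel = (-9, -3),  |v_rel|² = 90
v_rel×d = (-9)·(0) − (-3)·(25) = 75
since m = R²·90 − 75²:  R² = (5625 + 1665) / 90 = 81
R = √81 = 9  ⇒  r_B = 9 − 7 = 2

rB=2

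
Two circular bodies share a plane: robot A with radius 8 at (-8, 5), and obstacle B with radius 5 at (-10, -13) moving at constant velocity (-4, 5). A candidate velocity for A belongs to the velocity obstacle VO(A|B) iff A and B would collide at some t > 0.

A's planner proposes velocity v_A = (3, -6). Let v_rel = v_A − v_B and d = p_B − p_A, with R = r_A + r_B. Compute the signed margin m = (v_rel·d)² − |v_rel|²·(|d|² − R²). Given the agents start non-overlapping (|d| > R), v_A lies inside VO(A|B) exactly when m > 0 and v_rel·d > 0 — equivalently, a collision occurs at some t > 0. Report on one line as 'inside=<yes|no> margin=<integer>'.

d = (-2, -18),  |d|² = 328;  R = 8+5 = 13,  c = 328−13² = 159
v_rel = (7, -11),  |v_rel|² = 170;  v_rel·d = (7)·(-2) + (-11)·(-18) = 184
170·t² − 368·t + 159 = 0  ⇒  m = 184² − 170·159 = 6826
m = 6826 > 0,  v_rel·d = 184 > 0  ⇒  inside

inside=yes margin=6826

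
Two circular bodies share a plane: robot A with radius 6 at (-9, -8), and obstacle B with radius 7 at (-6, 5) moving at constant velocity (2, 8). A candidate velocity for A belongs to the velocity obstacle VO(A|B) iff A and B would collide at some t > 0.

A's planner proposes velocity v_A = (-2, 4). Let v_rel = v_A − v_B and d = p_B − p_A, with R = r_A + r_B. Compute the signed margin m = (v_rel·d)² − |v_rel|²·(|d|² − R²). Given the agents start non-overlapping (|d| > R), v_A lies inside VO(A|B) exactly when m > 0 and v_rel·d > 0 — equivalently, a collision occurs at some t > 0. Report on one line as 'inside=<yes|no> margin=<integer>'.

d = (3, 13),  |d|² = 178;  R = 6+7 = 13,  c = 178−13² = 9
v_rel = (-4, -4),  |v_rel|² = 32;  v_rel·d = (-4)·(3) + (-4)·(13) = -64
32·t² + 128·t + 9 = 0  ⇒  m = (-64)² − 32·9 = 3808
m = 3808 > 0,  v_rel·d = -64 < 0  ⇒  outside

inside=no margin=3808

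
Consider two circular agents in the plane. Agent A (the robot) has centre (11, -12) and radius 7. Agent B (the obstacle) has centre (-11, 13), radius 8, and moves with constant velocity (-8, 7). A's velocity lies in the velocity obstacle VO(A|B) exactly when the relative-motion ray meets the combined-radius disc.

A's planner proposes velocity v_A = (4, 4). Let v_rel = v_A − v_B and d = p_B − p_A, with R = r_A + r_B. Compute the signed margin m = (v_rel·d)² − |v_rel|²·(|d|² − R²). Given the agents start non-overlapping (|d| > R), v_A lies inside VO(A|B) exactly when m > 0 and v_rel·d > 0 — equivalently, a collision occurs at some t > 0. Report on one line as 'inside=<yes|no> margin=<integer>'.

d = (-22, 25),  |d|² = 1109;  R = 7+8 = 15,  c = 1109−15² = 884
v_rel = (12, -3),  |v_rel|² = 153;  v_rel·d = (12)·(-22) + (-3)·(25) = -339
153·t² + 678·t + 884 = 0  ⇒  m = (-339)² − 153·884 = -20331
m = -20331 < 0,  v_rel·d = -339 < 0  ⇒  outside

inside=no margin=-20331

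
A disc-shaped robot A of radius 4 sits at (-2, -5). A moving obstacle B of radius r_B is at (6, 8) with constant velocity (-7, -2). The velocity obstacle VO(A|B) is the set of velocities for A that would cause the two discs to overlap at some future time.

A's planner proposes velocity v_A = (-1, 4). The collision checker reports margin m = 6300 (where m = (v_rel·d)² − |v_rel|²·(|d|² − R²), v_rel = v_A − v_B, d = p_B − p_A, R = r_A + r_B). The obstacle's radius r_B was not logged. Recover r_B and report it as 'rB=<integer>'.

m = 6300
d = (8, 13);  v_rel = (6, 6),  |v_rel|² = 72
v_rel×d = (6)·(13) − (6)·(8) = 30
since m = R²·72 − 30²:  R² = (900 + 6300) / 72 = 100
R = √100 = 10  ⇒  r_B = 10 − 4 = 6

rB=6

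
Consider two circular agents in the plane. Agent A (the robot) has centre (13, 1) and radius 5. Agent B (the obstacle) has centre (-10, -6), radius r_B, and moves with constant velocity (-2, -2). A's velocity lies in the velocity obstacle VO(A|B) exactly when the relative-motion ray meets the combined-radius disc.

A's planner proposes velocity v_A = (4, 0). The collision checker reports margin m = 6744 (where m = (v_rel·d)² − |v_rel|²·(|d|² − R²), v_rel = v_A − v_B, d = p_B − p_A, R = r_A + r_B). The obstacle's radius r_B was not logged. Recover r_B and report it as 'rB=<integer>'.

m = 6744
d = (-23, -7);  v_rel = (6, 2),  |v_rel|² = 40
v_rel×d = (6)·(-7) − (2)·(-23) = 4
since m = R²·40 − 4²:  R² = (16 + 6744) / 40 = 169
R = √169 = 13  ⇒  r_B = 13 − 5 = 8

rB=8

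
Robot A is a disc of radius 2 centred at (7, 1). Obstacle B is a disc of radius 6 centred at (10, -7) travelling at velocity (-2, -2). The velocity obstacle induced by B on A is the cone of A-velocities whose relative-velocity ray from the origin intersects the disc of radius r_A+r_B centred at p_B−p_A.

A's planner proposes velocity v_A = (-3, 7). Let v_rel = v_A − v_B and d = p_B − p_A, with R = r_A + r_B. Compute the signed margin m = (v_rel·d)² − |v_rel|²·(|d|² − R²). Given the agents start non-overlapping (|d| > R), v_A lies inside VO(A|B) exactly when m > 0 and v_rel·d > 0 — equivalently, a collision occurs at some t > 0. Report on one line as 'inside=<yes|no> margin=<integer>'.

d = (3, -8),  |d|² = 73;  R = 2+6 = 8,  c = 73−8² = 9
v_rel = (-1, 9),  |v_rel|² = 82;  v_rel·d = (-1)·(3) + (9)·(-8) = -75
82·t² + 150·t + 9 = 0  ⇒  m = (-75)² − 82·9 = 4887
m = 4887 > 0,  v_rel·d = -75 < 0  ⇒  outside

inside=no margin=4887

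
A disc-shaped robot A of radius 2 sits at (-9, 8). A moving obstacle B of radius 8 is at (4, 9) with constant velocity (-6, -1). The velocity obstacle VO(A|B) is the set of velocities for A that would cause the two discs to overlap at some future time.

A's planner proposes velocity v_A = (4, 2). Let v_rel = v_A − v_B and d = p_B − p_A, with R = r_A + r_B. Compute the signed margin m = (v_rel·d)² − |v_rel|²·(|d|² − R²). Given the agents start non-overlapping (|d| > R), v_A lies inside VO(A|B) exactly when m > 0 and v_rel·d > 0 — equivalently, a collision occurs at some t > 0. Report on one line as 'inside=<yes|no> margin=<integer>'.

d = (13, 1),  |d|² = 170;  R = 2+8 = 10,  c = 170−10² = 70
v_rel = (10, 3),  |v_rel|² = 109;  v_rel·d = (10)·(13) + (3)·(1) = 133
109·t² − 266·t + 70 = 0  ⇒  m = 133² − 109·70 = 10059
m = 10059 > 0,  v_rel·d = 133 > 0  ⇒  inside

inside=yes margin=10059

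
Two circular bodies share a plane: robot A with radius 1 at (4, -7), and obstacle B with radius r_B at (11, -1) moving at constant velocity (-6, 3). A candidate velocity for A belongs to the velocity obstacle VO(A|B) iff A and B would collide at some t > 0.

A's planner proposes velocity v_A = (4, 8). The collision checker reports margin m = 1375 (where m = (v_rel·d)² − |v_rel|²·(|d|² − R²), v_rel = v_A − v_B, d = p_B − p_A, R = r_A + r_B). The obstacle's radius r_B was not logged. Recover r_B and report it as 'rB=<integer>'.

m = 1375
d = (7, 6);  v_rel = (10, 5),  |v_rel|² = 125
v_rel×d = (10)·(6) − (5)·(7) = 25
since m = R²·125 − 25²:  R² = (625 + 1375) / 125 = 16
R = √16 = 4  ⇒  r_B = 4 − 1 = 3

rB=3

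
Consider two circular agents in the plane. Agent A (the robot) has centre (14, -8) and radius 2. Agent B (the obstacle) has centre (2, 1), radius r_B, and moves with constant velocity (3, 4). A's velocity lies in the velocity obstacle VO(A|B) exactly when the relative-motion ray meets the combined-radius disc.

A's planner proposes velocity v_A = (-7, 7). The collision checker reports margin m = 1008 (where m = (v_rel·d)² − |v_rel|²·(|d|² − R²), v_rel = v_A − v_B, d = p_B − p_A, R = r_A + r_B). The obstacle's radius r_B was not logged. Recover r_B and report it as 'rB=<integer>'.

m = 1008
d = (-12, 9);  v_rel = (-10, 3),  |v_rel|² = 109
v_rel×d = (-10)·(9) − (3)·(-12) = -54
since m = R²·109 − (-54)²:  R² = (2916 + 1008) / 109 = 36
R = √36 = 6  ⇒  r_B = 6 − 2 = 4

rB=4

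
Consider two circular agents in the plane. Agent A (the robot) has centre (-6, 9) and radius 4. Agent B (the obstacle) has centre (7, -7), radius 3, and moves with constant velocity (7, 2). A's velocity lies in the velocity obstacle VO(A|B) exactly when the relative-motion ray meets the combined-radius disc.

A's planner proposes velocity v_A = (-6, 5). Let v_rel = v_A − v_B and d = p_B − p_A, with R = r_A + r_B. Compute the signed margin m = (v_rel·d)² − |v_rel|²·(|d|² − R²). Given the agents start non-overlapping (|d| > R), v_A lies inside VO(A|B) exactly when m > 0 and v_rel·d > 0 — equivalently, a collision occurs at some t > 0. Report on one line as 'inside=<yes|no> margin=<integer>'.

d = (13, -16),  |d|² = 425;  R = 4+3 = 7,  c = 425−7² = 376
v_rel = (-13, 3),  |v_rel|² = 178;  v_rel·d = (-13)·(13) + (3)·(-16) = -217
178·t² + 434·t + 376 = 0  ⇒  m = (-217)² − 178·376 = -19839
m = -19839 < 0,  v_rel·d = -217 < 0  ⇒  outside

inside=no margin=-19839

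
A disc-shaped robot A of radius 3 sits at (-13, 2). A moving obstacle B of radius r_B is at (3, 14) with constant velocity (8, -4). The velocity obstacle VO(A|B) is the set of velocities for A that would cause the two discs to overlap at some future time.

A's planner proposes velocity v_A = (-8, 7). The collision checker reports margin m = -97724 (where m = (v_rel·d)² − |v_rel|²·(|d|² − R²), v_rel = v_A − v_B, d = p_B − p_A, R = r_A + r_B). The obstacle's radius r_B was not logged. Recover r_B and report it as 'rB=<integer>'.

m = -97724
d = (16, 12);  v_rel = (-16, 11),  |v_rel|² = 377
v_rel×d = (-16)·(12) − (11)·(16) = -368
since m = R²·377 − (-368)²:  R² = (135424 + -97724) / 377 = 100
R = √100 = 10  ⇒  r_B = 10 − 3 = 7

rB=7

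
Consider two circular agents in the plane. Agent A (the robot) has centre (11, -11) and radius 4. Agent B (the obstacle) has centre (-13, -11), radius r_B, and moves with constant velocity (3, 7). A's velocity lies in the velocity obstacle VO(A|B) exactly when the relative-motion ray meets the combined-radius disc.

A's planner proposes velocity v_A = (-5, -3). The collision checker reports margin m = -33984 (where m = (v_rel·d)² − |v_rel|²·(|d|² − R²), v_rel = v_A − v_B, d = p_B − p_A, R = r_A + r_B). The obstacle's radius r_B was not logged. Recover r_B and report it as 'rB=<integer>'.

m = -33984
d = (-24, 0);  v_rel = (-8, -10),  |v_rel|² = 164
v_rel×d = (-8)·(0) − (-10)·(-24) = -240
since m = R²·164 − (-240)²:  R² = (57600 + -33984) / 164 = 144
R = √144 = 12  ⇒  r_B = 12 − 4 = 8

rB=8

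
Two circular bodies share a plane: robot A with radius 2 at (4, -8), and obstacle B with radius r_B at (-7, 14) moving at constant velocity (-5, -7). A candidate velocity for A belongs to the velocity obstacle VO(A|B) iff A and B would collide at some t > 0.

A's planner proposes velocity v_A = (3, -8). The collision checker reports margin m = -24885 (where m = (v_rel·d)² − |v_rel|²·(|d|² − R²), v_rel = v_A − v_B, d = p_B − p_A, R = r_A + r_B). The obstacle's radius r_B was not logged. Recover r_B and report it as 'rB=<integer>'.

m = -24885
d = (-11, 22);  v_rel = (8, -1),  |v_rel|² = 65
v_rel×d = (8)·(22) − (-1)·(-11) = 165
since m = R²·65 − 165²:  R² = (27225 + -24885) / 65 = 36
R = √36 = 6  ⇒  r_B = 6 − 2 = 4

rB=4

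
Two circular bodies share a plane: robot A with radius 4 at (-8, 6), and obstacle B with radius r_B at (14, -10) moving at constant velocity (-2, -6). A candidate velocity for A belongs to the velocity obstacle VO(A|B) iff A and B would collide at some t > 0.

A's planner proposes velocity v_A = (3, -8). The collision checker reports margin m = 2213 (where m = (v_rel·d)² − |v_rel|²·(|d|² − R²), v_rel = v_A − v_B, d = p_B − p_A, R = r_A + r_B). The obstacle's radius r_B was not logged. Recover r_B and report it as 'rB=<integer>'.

m = 2213
d = (22, -16);  v_rel = (5, -2),  |v_rel|² = 29
v_rel×d = (5)·(-16) − (-2)·(22) = -36
since m = R²·29 − (-36)²:  R² = (1296 + 2213) / 29 = 121
R = √121 = 11  ⇒  r_B = 11 − 4 = 7

rB=7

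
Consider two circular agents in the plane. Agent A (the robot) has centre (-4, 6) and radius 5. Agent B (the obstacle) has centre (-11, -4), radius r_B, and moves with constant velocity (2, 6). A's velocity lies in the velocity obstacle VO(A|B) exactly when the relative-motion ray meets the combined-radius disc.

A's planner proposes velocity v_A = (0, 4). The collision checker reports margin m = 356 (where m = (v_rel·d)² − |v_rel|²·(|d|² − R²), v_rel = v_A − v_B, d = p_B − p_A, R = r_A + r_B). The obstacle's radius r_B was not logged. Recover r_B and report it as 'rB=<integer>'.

m = 356
d = (-7, -10);  v_rel = (-2, -2),  |v_rel|² = 8
v_rel×d = (-2)·(-10) − (-2)·(-7) = 6
since m = R²·8 − 6²:  R² = (36 + 356) / 8 = 49
R = √49 = 7  ⇒  r_B = 7 − 5 = 2

rB=2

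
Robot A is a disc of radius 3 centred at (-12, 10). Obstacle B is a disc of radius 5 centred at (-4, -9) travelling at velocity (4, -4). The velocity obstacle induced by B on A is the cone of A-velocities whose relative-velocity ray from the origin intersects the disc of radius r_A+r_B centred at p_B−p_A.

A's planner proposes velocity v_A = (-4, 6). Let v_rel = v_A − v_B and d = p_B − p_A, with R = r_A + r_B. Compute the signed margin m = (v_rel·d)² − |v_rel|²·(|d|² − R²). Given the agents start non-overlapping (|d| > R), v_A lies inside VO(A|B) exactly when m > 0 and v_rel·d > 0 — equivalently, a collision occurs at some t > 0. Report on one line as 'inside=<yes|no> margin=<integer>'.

d = (8, -19),  |d|² = 425;  R = 3+5 = 8,  c = 425−8² = 361
v_rel = (-8, 10),  |v_rel|² = 164;  v_rel·d = (-8)·(8) + (10)·(-19) = -254
164·t² + 508·t + 361 = 0  ⇒  m = (-254)² − 164·361 = 5312
m = 5312 > 0,  v_rel·d = -254 < 0  ⇒  outside

inside=no margin=5312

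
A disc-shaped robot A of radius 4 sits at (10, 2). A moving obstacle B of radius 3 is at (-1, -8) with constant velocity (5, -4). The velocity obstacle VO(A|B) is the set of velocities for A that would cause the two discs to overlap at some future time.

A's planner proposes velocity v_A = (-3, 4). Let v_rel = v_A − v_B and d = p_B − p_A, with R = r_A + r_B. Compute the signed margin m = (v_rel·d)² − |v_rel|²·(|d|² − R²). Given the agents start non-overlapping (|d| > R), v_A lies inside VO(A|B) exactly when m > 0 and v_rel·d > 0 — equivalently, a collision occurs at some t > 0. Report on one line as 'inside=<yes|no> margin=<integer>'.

d = (-11, -10),  |d|² = 221;  R = 4+3 = 7,  c = 221−7² = 172
v_rel = (-8, 8),  |v_rel|² = 128;  v_rel·d = (-8)·(-11) + (8)·(-10) = 8
128·t² − 16·t + 172 = 0  ⇒  m = 8² − 128·172 = -21952
m = -21952 < 0,  v_rel·d = 8 > 0  ⇒  outside

inside=no margin=-21952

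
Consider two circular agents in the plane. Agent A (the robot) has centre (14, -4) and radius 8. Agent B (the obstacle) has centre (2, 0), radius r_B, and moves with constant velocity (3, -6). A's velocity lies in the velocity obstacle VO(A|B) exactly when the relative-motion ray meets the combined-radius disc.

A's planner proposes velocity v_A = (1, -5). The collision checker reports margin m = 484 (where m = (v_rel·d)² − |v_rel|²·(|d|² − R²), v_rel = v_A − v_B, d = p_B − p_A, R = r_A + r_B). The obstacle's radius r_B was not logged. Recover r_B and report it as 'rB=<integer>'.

m = 484
d = (-12, 4);  v_rel = (-2, 1),  |v_rel|² = 5
v_rel×d = (-2)·(4) − (1)·(-12) = 4
since m = R²·5 − 4²:  R² = (16 + 484) / 5 = 100
R = √100 = 10  ⇒  r_B = 10 − 8 = 2

rB=2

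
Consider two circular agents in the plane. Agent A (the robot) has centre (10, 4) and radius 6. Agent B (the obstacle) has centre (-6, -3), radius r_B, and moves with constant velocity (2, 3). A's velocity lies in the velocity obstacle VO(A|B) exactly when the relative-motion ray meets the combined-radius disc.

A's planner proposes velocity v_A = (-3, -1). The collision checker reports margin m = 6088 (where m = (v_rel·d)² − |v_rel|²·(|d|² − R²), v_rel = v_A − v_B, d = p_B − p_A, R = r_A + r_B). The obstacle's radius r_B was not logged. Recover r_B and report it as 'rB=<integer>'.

m = 6088
d = (-16, -7);  v_rel = (-5, -4),  |v_rel|² = 41
v_rel×d = (-5)·(-7) − (-4)·(-16) = -29
since m = R²·41 − (-29)²:  R² = (841 + 6088) / 41 = 169
R = √169 = 13  ⇒  r_B = 13 − 6 = 7

rB=7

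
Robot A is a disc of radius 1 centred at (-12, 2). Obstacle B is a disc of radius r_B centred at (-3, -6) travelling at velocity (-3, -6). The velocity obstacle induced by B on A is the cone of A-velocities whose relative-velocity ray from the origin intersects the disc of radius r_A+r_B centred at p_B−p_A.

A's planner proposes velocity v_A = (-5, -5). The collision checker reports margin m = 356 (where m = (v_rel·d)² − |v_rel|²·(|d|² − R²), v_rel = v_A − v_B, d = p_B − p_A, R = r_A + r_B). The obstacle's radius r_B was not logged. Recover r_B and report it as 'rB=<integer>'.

m = 356
d = (9, -8);  v_rel = (-2, 1),  |v_rel|² = 5
v_rel×d = (-2)·(-8) − (1)·(9) = 7
since m = R²·5 − 7²:  R² = (49 + 356) / 5 = 81
R = √81 = 9  ⇒  r_B = 9 − 1 = 8

rB=8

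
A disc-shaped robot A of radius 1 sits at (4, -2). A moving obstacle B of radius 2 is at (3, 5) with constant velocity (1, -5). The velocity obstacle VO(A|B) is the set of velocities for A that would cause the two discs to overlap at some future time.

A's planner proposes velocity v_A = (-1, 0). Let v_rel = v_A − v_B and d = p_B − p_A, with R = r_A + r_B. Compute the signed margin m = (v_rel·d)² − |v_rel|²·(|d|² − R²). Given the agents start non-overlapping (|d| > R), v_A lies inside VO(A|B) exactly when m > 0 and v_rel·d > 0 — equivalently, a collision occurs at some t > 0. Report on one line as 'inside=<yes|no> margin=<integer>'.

d = (-1, 7),  |d|² = 50;  R = 1+2 = 3,  c = 50−3² = 41
v_rel = (-2, 5),  |v_rel|² = 29;  v_rel·d = (-2)·(-1) + (5)·(7) = 37
29·t² − 74·t + 41 = 0  ⇒  m = 37² − 29·41 = 180
m = 180 > 0,  v_rel·d = 37 > 0  ⇒  inside

inside=yes margin=180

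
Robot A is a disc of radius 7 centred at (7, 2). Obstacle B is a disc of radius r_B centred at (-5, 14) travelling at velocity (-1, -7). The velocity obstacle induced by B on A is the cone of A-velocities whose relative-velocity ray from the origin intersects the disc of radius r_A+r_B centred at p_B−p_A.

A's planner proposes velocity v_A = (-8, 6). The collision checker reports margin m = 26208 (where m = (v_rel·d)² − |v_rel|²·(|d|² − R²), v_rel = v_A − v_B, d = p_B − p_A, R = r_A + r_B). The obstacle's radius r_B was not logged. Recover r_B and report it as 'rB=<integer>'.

m = 26208
d = (-12, 12);  v_rel = (-7, 13),  |v_rel|² = 218
v_rel×d = (-7)·(12) − (13)·(-12) = 72
since m = R²·218 − 72²:  R² = (5184 + 26208) / 218 = 144
R = √144 = 12  ⇒  r_B = 12 − 7 = 5

rB=5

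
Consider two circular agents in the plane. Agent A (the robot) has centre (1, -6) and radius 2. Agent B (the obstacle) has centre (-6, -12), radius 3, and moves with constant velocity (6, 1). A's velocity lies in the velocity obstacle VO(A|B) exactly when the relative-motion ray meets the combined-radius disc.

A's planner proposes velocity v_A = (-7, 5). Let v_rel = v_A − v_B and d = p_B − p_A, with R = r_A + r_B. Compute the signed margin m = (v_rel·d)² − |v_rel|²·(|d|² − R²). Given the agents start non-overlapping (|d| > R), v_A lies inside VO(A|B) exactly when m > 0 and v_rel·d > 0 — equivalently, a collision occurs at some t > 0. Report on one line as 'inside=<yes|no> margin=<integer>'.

d = (-7, -6),  |d|² = 85;  R = 2+3 = 5,  c = 85−5² = 60
v_rel = (-13, 4),  |v_rel|² = 185;  v_rel·d = (-13)·(-7) + (4)·(-6) = 67
185·t² − 134·t + 60 = 0  ⇒  m = 67² − 185·60 = -6611
m = -6611 < 0,  v_rel·d = 67 > 0  ⇒  outside

inside=no margin=-6611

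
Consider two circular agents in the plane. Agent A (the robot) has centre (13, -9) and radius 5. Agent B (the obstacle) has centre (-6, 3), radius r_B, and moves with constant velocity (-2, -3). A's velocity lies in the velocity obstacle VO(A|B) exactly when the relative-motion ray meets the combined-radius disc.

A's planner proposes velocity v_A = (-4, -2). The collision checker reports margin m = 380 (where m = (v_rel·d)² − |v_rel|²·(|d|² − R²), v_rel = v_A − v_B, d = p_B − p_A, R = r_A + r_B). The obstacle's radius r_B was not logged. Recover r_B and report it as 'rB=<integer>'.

m = 380
d = (-19, 12);  v_rel = (-2, 1),  |v_rel|² = 5
v_rel×d = (-2)·(12) − (1)·(-19) = -5
since m = R²·5 − (-5)²:  R² = (25 + 380) / 5 = 81
R = √81 = 9  ⇒  r_B = 9 − 5 = 4

rB=4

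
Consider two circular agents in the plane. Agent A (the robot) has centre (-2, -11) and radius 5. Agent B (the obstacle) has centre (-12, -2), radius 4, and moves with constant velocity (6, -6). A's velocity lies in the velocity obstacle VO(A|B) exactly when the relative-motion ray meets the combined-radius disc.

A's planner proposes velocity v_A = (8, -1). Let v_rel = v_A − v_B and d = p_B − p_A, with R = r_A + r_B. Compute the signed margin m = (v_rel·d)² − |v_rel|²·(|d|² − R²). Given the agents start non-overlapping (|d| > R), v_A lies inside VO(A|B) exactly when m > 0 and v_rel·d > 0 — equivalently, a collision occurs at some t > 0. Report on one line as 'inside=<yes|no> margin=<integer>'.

d = (-10, 9),  |d|² = 181;  R = 5+4 = 9,  c = 181−9² = 100
v_rel = (2, 5),  |v_rel|² = 29;  v_rel·d = (2)·(-10) + (5)·(9) = 25
29·t² − 50·t + 100 = 0  ⇒  m = 25² − 29·100 = -2275
m = -2275 < 0,  v_rel·d = 25 > 0  ⇒  outside

inside=no margin=-2275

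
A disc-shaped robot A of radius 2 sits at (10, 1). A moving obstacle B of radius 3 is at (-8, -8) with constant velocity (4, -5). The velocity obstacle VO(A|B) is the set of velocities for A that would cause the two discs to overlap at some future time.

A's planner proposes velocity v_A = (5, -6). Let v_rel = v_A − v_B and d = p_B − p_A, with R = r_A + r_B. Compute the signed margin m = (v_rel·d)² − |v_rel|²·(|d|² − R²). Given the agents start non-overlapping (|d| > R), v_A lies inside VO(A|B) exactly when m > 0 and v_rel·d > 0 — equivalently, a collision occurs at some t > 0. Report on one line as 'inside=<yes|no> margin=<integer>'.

d = (-18, -9),  |d|² = 405;  R = 2+3 = 5,  c = 405−5² = 380
v_rel = (1, -1),  |v_rel|² = 2;  v_rel·d = (1)·(-18) + (-1)·(-9) = -9
2·t² + 18·t + 380 = 0  ⇒  m = (-9)² − 2·380 = -679
m = -679 < 0,  v_rel·d = -9 < 0  ⇒  outside

inside=no margin=-679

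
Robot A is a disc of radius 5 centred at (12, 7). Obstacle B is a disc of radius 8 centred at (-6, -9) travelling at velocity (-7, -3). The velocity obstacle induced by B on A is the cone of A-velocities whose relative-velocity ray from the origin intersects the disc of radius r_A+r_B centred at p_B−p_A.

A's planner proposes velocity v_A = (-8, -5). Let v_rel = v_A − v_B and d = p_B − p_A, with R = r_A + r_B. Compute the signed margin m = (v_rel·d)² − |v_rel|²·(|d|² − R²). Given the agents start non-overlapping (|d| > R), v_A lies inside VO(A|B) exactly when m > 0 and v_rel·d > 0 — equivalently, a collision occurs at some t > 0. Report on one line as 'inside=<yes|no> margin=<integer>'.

d = (-18, -16),  |d|² = 580;  R = 5+8 = 13,  c = 580−13² = 411
v_rel = (-1, -2),  |v_rel|² = 5;  v_rel·d = (-1)·(-18) + (-2)·(-16) = 50
5·t² − 100·t + 411 = 0  ⇒  m = 50² − 5·411 = 445
m = 445 > 0,  v_rel·d = 50 > 0  ⇒  inside

inside=yes margin=445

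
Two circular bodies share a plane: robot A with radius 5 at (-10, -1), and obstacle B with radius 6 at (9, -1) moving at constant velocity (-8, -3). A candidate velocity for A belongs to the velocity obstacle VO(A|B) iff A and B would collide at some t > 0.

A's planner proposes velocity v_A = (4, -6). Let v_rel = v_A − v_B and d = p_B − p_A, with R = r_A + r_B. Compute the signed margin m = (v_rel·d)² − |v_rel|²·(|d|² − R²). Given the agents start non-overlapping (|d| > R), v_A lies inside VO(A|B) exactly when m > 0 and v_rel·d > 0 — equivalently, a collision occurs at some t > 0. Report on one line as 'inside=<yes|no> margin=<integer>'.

d = (19, 0),  |d|² = 361;  R = 5+6 = 11,  c = 361−11² = 240
v_rel = (12, -3),  |v_rel|² = 153;  v_rel·d = (12)·(19) + (-3)·(0) = 228
153·t² − 456·t + 240 = 0  ⇒  m = 228² − 153·240 = 15264
m = 15264 > 0,  v_rel·d = 228 > 0  ⇒  inside

inside=yes margin=15264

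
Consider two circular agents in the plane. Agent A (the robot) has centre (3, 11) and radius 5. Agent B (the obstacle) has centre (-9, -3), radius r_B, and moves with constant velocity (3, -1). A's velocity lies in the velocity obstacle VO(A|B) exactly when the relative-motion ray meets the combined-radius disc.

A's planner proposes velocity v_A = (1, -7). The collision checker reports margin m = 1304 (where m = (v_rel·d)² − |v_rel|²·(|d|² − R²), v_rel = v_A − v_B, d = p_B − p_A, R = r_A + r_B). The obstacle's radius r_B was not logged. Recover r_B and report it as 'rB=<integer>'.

m = 1304
d = (-12, -14);  v_rel = (-2, -6),  |v_rel|² = 40
v_rel×d = (-2)·(-14) − (-6)·(-12) = -44
since m = R²·40 − (-44)²:  R² = (1936 + 1304) / 40 = 81
R = √81 = 9  ⇒  r_B = 9 − 5 = 4

rB=4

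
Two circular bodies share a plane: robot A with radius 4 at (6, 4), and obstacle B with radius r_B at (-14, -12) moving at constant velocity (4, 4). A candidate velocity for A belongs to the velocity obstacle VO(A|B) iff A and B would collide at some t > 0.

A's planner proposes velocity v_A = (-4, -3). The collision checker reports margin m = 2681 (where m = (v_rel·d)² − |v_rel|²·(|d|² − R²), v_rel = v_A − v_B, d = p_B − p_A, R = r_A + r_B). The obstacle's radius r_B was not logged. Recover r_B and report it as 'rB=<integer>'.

m = 2681
d = (-20, -16);  v_rel = (-8, -7),  |v_rel|² = 113
v_rel×d = (-8)·(-16) − (-7)·(-20) = -12
since m = R²·113 − (-12)²:  R² = (144 + 2681) / 113 = 25
R = √25 = 5  ⇒  r_B = 5 − 4 = 1

rB=1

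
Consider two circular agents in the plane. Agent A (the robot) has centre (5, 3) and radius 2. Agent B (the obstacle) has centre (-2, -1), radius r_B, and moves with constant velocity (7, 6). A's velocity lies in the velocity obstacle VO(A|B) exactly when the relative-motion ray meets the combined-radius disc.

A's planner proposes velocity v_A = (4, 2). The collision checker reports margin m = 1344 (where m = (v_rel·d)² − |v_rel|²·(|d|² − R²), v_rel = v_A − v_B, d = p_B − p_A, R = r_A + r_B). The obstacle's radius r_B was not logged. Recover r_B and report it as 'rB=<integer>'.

m = 1344
d = (-7, -4);  v_rel = (-3, -4),  |v_rel|² = 25
v_rel×d = (-3)·(-4) − (-4)·(-7) = -16
since m = R²·25 − (-16)²:  R² = (256 + 1344) / 25 = 64
R = √64 = 8  ⇒  r_B = 8 − 2 = 6

rB=6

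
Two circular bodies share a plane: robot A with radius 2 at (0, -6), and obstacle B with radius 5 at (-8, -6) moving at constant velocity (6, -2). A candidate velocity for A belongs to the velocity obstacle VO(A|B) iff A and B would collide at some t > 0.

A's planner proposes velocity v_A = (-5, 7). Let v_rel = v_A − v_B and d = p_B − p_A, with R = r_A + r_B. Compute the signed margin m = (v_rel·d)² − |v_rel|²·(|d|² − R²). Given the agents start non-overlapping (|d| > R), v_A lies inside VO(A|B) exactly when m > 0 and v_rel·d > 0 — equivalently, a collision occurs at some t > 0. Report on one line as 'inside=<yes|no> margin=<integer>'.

d = (-8, 0),  |d|² = 64;  R = 2+5 = 7,  c = 64−7² = 15
v_rel = (-11, 9),  |v_rel|² = 202;  v_rel·d = (-11)·(-8) + (9)·(0) = 88
202·t² − 176·t + 15 = 0  ⇒  m = 88² − 202·15 = 4714
m = 4714 > 0,  v_rel·d = 88 > 0  ⇒  inside

inside=yes margin=4714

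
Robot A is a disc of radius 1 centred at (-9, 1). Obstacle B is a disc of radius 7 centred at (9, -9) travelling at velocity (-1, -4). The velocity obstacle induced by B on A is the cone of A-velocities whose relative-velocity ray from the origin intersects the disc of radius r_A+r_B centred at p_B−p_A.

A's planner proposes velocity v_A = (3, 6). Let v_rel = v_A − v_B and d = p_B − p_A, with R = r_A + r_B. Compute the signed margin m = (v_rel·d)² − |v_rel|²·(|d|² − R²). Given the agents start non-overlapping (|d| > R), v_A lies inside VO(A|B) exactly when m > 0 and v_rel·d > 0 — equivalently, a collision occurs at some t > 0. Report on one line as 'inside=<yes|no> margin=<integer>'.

d = (18, -10),  |d|² = 424;  R = 1+7 = 8,  c = 424−8² = 360
v_rel = (4, 10),  |v_rel|² = 116;  v_rel·d = (4)·(18) + (10)·(-10) = -28
116·t² + 56·t + 360 = 0  ⇒  m = (-28)² − 116·360 = -40976
m = -40976 < 0,  v_rel·d = -28 < 0  ⇒  outside

inside=no margin=-40976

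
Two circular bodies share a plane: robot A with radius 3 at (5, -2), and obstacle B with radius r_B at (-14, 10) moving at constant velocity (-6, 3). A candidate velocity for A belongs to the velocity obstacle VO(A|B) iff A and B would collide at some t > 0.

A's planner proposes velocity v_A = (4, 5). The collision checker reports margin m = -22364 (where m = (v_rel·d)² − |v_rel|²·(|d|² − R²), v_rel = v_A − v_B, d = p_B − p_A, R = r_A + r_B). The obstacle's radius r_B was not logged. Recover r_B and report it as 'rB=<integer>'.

m = -22364
d = (-19, 12);  v_rel = (10, 2),  |v_rel|² = 104
v_rel×d = (10)·(12) − (2)·(-19) = 158
since m = R²·104 − 158²:  R² = (24964 + -22364) / 104 = 25
R = √25 = 5  ⇒  r_B = 5 − 3 = 2

rB=2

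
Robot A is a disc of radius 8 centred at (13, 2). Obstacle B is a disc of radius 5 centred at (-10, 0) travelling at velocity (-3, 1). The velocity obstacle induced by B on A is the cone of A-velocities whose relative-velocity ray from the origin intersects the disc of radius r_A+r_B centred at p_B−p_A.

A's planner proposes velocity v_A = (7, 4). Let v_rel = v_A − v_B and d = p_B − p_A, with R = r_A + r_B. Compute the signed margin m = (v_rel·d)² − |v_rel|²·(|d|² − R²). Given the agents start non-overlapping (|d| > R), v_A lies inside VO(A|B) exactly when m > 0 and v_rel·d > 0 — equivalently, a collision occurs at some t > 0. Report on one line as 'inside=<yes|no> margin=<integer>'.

d = (-23, -2),  |d|² = 533;  R = 8+5 = 13,  c = 533−13² = 364
v_rel = (10, 3),  |v_rel|² = 109;  v_rel·d = (10)·(-23) + (3)·(-2) = -236
109·t² + 472·t + 364 = 0  ⇒  m = (-236)² − 109·364 = 16020
m = 16020 > 0,  v_rel·d = -236 < 0  ⇒  outside

inside=no margin=16020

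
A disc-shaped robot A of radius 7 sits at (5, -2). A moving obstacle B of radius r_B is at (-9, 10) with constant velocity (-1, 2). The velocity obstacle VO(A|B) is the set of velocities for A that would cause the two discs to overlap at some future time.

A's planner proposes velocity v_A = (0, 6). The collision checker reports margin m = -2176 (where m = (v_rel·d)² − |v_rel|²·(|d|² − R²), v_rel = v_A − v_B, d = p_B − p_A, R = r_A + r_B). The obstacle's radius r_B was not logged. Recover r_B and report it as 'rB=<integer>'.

m = -2176
d = (-14, 12);  v_rel = (1, 4),  |v_rel|² = 17
v_rel×d = (1)·(12) − (4)·(-14) = 68
since m = R²·17 − 68²:  R² = (4624 + -2176) / 17 = 144
R = √144 = 12  ⇒  r_B = 12 − 7 = 5

rB=5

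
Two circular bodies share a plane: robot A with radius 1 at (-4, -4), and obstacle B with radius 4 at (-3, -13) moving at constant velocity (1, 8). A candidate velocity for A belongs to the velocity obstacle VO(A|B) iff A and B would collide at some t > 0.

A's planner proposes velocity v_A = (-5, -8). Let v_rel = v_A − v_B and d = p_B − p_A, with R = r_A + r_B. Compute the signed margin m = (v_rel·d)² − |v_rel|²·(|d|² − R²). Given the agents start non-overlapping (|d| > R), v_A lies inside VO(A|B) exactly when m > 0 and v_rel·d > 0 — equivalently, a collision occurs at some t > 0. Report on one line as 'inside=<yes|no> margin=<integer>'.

d = (1, -9),  |d|² = 82;  R = 1+4 = 5,  c = 82−5² = 57
v_rel = (-6, -16),  |v_rel|² = 292;  v_rel·d = (-6)·(1) + (-16)·(-9) = 138
292·t² − 276·t + 57 = 0  ⇒  m = 138² − 292·57 = 2400
m = 2400 > 0,  v_rel·d = 138 > 0  ⇒  inside

inside=yes margin=2400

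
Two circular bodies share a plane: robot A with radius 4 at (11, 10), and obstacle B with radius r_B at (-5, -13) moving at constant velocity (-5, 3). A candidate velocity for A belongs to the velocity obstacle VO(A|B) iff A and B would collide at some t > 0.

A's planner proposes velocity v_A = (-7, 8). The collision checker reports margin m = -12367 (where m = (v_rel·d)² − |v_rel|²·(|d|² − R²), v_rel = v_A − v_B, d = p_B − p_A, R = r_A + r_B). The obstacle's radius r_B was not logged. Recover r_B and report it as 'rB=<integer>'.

m = -12367
d = (-16, -23);  v_rel = (-2, 5),  |v_rel|² = 29
v_rel×d = (-2)·(-23) − (5)·(-16) = 126
since m = R²·29 − 126²:  R² = (15876 + -12367) / 29 = 121
R = √121 = 11  ⇒  r_B = 11 − 4 = 7

rB=7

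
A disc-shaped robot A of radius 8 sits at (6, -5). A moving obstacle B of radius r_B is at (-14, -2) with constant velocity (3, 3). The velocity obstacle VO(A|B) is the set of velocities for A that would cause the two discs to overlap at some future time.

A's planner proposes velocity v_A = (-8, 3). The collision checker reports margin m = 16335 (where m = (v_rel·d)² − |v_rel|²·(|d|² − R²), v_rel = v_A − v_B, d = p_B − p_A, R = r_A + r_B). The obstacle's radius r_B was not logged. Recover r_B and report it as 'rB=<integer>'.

m = 16335
d = (-20, 3);  v_rel = (-11, 0),  |v_rel|² = 121
v_rel×d = (-11)·(3) − (0)·(-20) = -33
since m = R²·121 − (-33)²:  R² = (1089 + 16335) / 121 = 144
R = √144 = 12  ⇒  r_B = 12 − 8 = 4

rB=4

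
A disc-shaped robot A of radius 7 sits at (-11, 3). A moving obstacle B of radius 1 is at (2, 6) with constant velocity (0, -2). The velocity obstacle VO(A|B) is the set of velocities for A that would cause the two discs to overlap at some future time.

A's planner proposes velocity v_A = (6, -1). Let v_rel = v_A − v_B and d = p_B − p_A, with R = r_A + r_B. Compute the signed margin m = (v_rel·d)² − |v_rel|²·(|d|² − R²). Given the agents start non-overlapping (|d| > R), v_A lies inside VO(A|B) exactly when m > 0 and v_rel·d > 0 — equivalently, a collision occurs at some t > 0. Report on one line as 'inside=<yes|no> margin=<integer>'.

d = (13, 3),  |d|² = 178;  R = 7+1 = 8,  c = 178−8² = 114
v_rel = (6, 1),  |v_rel|² = 37;  v_rel·d = (6)·(13) + (1)·(3) = 81
37·t² − 162·t + 114 = 0  ⇒  m = 81² − 37·114 = 2343
m = 2343 > 0,  v_rel·d = 81 > 0  ⇒  inside

inside=yes margin=2343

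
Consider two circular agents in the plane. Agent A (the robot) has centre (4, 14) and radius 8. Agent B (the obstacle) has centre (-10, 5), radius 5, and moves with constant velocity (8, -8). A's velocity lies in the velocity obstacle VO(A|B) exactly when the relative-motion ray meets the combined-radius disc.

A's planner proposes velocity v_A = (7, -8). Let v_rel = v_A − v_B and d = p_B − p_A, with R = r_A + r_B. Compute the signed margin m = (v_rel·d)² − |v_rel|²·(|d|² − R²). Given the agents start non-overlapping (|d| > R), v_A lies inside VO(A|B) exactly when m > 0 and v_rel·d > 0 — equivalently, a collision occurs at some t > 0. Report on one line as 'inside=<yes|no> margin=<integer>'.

d = (-14, -9),  |d|² = 277;  R = 8+5 = 13,  c = 277−13² = 108
v_rel = (-1, 0),  |v_rel|² = 1;  v_rel·d = (-1)·(-14) + (0)·(-9) = 14
1·t² − 28·t + 108 = 0  ⇒  m = 14² − 1·108 = 88
m = 88 > 0,  v_rel·d = 14 > 0  ⇒  inside

inside=yes margin=88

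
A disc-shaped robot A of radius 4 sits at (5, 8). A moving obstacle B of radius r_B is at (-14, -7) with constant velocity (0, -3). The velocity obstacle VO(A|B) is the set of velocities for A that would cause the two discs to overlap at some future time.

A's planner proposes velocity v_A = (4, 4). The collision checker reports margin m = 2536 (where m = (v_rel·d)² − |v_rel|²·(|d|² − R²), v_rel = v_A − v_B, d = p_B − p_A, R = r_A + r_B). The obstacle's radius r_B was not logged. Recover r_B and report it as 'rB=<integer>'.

m = 2536
d = (-19, -15);  v_rel = (4, 7),  |v_rel|² = 65
v_rel×d = (4)·(-15) − (7)·(-19) = 73
since m = R²·65 − 73²:  R² = (5329 + 2536) / 65 = 121
R = √121 = 11  ⇒  r_B = 11 − 4 = 7

rB=7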